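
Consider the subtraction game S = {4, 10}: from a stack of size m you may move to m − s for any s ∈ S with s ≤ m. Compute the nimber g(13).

1

Build the Grundy sequence with g(k) = mex{g(k−s) : s ∈ {4, 10}, s ≤ k}:
g(0) = mex{} = 0
g(1) = mex{} = 0
g(2) = mex{} = 0
g(3) = mex{} = 0
g(4) = mex{0} = 1
g(5) = mex{0} = 1
g(6) = mex{0} = 1
g(7) = mex{0} = 1
g(8) = mex{1} = 0
g(9) = mex{1} = 0
g(10) = mex{0,1} = 2
g(11) = mex{0,1} = 2
g(12) = mex{0} = 1
g(13) = mex{0} = 1
So g(13) = 1.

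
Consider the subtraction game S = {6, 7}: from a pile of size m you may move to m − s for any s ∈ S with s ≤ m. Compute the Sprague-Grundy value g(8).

Build the Grundy sequence with g(k) = mex{g(k−s) : s ∈ {6, 7}, s ≤ k}:
k:     0  1  2  3  4  5  6  7  8
g(k):  0  0  0  0  0  0  1  1  1
So g(8) = 1.

1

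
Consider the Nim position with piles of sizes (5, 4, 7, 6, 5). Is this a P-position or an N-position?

N-position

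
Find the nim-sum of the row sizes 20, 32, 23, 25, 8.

50

In binary:
  010100  (20)
  100000  (32)
  010111  (23)
  011001  (25)
  001000  (8)
  ------
  110010  (50)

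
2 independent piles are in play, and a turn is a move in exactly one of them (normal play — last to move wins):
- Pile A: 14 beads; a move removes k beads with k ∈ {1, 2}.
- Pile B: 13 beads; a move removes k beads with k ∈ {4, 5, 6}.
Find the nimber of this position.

For pile A, compute g(0), g(1), … with moves {1, 2}:
g(0) = mex{} = 0
g(1) = mex{0} = 1
g(2) = mex{0,1} = 2
g(3) = mex{1,2} = 0
g(4) = mex{0,2} = 1
g(5) = mex{0,1} = 2
g(6) = mex{1,2} = 0
g(7) = mex{0,2} = 1
g(8) = mex{0,1} = 2
g(9) = mex{1,2} = 0
g(10) = mex{0,2} = 1
g(11) = mex{0,1} = 2
g(12) = mex{1,2} = 0
g(13) = mex{0,2} = 1
g(14) = mex{0,1} = 2
So g(14) = 2.
Build the Grundy sequence for pile B with g(k) = mex{g(k−s) : s ∈ {4, 5, 6}, s ≤ k}:
k:     0  1  2  3  4  5  6  7  8  9 10 11 12 13
g(k):  0  0  0  0  1  1  1  1  2  2  0  0  0  0
So g(13) = 0.
The value of a disjunctive sum is the nim-sum of the parts.
Combined value = 2 XOR 0 = 2.

2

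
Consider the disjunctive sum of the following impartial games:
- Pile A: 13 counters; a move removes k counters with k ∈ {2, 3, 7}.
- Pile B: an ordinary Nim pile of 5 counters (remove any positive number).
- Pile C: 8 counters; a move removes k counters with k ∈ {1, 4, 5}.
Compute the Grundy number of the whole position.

For pile A, compute g(0), g(1), … with moves {2, 3, 7}:
g(0) = mex{} = 0
g(1) = mex{} = 0
g(2) = mex{0} = 1
g(3) = mex{0} = 1
g(4) = mex{0,1} = 2
g(5) = mex{1} = 0
g(6) = mex{1,2} = 0
g(7) = mex{0,2} = 1
g(8) = mex{0} = 1
g(9) = mex{0,1} = 2
g(10) = mex{1} = 0
g(11) = mex{1,2} = 0
g(12) = mex{0,2} = 1
g(13) = mex{0} = 1
So g(13) = 1.
Pile B is a plain Nim pile of size 5, so its Grundy value is 5.
Grundy values for pile C (subtraction set {1, 4, 5}):
k:     0  1  2  3  4  5  6  7  8
g(k):  0  1  0  1  2  3  2  3  0
So g(8) = 0.
The value of a disjunctive sum is the nim-sum of the parts.
Combined value = 1 ⊕ 5 ⊕ 0 = 4.

4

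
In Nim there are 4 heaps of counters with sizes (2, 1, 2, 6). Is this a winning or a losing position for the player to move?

Bitwise XOR of the heap sizes:
  010  (2)
  001  (1)
  010  (2)
  110  (6)
  ---
  111  (7)
The nim-sum is 7 ≠ 0, so this is an N-position: the player to move can win.

Winning position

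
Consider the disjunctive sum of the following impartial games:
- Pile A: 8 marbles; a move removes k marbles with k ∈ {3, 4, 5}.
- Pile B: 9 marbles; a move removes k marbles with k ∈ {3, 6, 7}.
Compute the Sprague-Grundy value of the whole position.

3

For pile A, compute g(0), g(1), … with moves {3, 4, 5}:
k:     0  1  2  3  4  5  6  7  8
g(k):  0  0  0  1  1  1  2  2  0
So g(8) = 0.
For pile B, compute g(0), g(1), … with moves {3, 6, 7}:
g(0) = mex{} = 0
g(1) = mex{} = 0
g(2) = mex{} = 0
g(3) = mex{0} = 1
g(4) = mex{0} = 1
g(5) = mex{0} = 1
g(6) = mex{0,1} = 2
g(7) = mex{0,1} = 2
g(8) = mex{0,1} = 2
g(9) = mex{0,1,2} = 3
So g(9) = 3.
By the Sprague-Grundy theorem, the Grundy value of a sum of independent games is the XOR of the component values.
Combined value = 0 XOR 3 = 3.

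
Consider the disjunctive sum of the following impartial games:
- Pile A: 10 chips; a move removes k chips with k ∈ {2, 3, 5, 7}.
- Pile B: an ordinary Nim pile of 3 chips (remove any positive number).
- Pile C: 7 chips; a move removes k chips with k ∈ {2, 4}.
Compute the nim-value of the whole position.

Build the Grundy sequence for pile A with g(k) = mex{g(k−s) : s ∈ {2, 3, 5, 7}, s ≤ k}:
k:     0  1  2  3  4  5  6  7  8  9 10
g(k):  0  0  1  1  2  2  3  3  4  0  0
So g(10) = 0.
Pile B is a plain Nim pile of size 3, so its Grundy value is 3.
Build the Grundy sequence for pile C with g(k) = mex{g(k−s) : s ∈ {2, 4}, s ≤ k}:
g(0) = mex{} = 0
g(1) = mex{} = 0
g(2) = mex{0} = 1
g(3) = mex{0} = 1
g(4) = mex{0,1} = 2
g(5) = mex{0,1} = 2
g(6) = mex{1,2} = 0
g(7) = mex{1,2} = 0
So g(7) = 0.
The value of a disjunctive sum is the nim-sum of the parts.
Combined value = 0 XOR 3 XOR 0 = 3.

3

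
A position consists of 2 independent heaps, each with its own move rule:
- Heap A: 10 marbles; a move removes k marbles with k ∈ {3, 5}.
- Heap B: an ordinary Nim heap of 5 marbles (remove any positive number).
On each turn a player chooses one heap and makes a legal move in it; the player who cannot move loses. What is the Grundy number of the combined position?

5

Grundy values for heap A (subtraction set {3, 5}):
g(0) = mex{} = 0
g(1) = mex{} = 0
g(2) = mex{} = 0
g(3) = mex{0} = 1
g(4) = mex{0} = 1
g(5) = mex{0} = 1
g(6) = mex{0,1} = 2
g(7) = mex{0,1} = 2
g(8) = mex{1} = 0
g(9) = mex{1,2} = 0
g(10) = mex{1,2} = 0
So g(10) = 0.
Heap B is a plain Nim heap of size 5, so its Grundy value is 5.
The value of a disjunctive sum is the nim-sum of the parts.
Combined value = 0 ⊕ 5 = 5.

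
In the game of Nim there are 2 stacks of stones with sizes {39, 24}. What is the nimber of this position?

63

Nim-sum: 39 ^ 24 = 63.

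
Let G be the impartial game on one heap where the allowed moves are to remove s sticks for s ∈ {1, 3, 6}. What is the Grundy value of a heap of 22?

0

Build the Grundy sequence with g(k) = mex{g(k−s) : s ∈ {1, 3, 6}, s ≤ k}:
k:     0  1  2  3  4  5  6  7  8  9 10 11 12 13 14 15 16 17 18 19 20 21 22
g(k):  0  1  0  1  0  1  2  3  2  0  1  0  1  0  1  2  3  2  0  1  0  1  0
So g(22) = 0.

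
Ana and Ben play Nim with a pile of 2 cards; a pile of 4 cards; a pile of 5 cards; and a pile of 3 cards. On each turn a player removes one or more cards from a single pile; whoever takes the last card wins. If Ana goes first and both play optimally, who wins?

Bitwise XOR of the heap sizes:
  010  (2)
  100  (4)
  101  (5)
  011  (3)
  ---
  000  (0)
The nim-sum is 0, so this is a P-position: the player to move is in a losing position under optimal play; Ana is about to move from it and so loses — Ben wins.

Ben wins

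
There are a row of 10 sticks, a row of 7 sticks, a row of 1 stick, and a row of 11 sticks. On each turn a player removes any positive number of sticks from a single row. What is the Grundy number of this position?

Nim-sum: 10 XOR 7 XOR 1 XOR 11 = 7.

7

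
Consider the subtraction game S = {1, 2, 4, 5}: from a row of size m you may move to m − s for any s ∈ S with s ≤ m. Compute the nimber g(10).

1

Build the Grundy sequence with g(k) = mex{g(k−s) : s ∈ {1, 2, 4, 5}, s ≤ k}:
g(0) = mex{} = 0
g(1) = mex{0} = 1
g(2) = mex{0,1} = 2
g(3) = mex{1,2} = 0
g(4) = mex{0,2} = 1
g(5) = mex{0,1} = 2
g(6) = mex{1,2} = 0
g(7) = mex{0,2} = 1
g(8) = mex{0,1} = 2
g(9) = mex{1,2} = 0
g(10) = mex{0,2} = 1
So g(10) = 1.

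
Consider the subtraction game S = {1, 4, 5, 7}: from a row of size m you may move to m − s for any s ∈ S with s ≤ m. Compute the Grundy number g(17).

1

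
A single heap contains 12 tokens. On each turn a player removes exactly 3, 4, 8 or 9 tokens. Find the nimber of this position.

0

Build the Grundy sequence with g(k) = mex{g(k−s) : s ∈ {3, 4, 8, 9}, s ≤ k}:
k:     0  1  2  3  4  5  6  7  8  9 10 11 12
g(k):  0  0  0  1  1  1  2  0  2  3  1  3  0
So g(12) = 0.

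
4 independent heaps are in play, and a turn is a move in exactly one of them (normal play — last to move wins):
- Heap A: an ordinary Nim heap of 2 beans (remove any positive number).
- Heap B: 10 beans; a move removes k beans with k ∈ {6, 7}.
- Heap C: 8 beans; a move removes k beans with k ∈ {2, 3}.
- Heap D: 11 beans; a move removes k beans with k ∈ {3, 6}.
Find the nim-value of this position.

Heap A is a plain Nim heap of size 2, so its Grundy value is 2.
For heap B, compute g(0), g(1), … with moves {6, 7}:
k:     0  1  2  3  4  5  6  7  8  9 10
g(k):  0  0  0  0  0  0  1  1  1  1  1
So g(10) = 1.
For heap C, compute g(0), g(1), … with moves {2, 3}:
k:     0  1  2  3  4  5  6  7  8
g(k):  0  0  1  1  2  0  0  1  1
So g(8) = 1.
For heap D, compute g(0), g(1), … with moves {3, 6}:
g(0) = mex{} = 0
g(1) = mex{} = 0
g(2) = mex{} = 0
g(3) = mex{0} = 1
g(4) = mex{0} = 1
g(5) = mex{0} = 1
g(6) = mex{0,1} = 2
g(7) = mex{0,1} = 2
g(8) = mex{0,1} = 2
g(9) = mex{1,2} = 0
g(10) = mex{1,2} = 0
g(11) = mex{1,2} = 0
So g(11) = 0.
The value of a disjunctive sum is the nim-sum of the parts.
Combined value = 2 XOR 1 XOR 1 XOR 0 = 2.

2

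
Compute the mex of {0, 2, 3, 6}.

1

0 is in the set but 1 is not, so the mex is 1.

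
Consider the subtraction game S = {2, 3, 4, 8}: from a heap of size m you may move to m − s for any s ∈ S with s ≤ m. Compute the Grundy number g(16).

2

Compute g(0), g(1), … for moves {2, 3, 4, 8}:
k:     0  1  2  3  4  5  6  7  8  9 10 11 12 13 14 15 16
g(k):  0  0  1  1  2  2  0  0  1  1  2  2  0  0  1  1  2
So g(16) = 2.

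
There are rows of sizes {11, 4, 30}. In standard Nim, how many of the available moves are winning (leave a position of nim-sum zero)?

1

Bitwise XOR of the heap sizes:
  01011  (11)
  00100  (4)
  11110  (30)
  -----
  10001  (17)
The overall nim-sum is X = 17. A row of size p has a winning move iff p XOR X < p (reduce it to p XOR X).
  11: 11 XOR 17 = 26 ≥ 11 — no move.
  4: 4 XOR 17 = 21 ≥ 4 — no move.
  30: 30 XOR 17 = 15 < 30 — winning move (to 15).
That gives 1 winning move.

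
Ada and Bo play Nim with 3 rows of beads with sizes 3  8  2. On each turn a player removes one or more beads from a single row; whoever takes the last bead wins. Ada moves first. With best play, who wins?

Ada wins

Nim-sum: 3 ⊕ 8 ⊕ 2 = 9.
The nim-sum is 9 ≠ 0, so this is an N-position: the player to move can win; Ada has a winning move.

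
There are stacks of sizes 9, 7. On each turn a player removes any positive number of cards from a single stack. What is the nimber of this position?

14

Nim-sum: 9 XOR 7 = 14.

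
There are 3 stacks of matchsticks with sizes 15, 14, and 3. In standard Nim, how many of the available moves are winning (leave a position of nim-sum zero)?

Nim-sum: 15 ⊕ 14 ⊕ 3 = 2.
The overall nim-sum is X = 2. A stack of size p has a winning move iff p XOR X < p (reduce it to p XOR X).
  15: 15 XOR 2 = 13 < 15 — winning move (to 13).
  14: 14 XOR 2 = 12 < 14 — winning move (to 12).
  3: 3 XOR 2 = 1 < 3 — winning move (to 1).
That gives 3 winning moves.

3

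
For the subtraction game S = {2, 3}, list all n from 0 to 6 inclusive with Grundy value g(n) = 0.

0, 1, 5, 6

Compute g(0), g(1), … for moves {2, 3}:
k:     0  1  2  3  4  5  6
g(k):  0  0  1  1  2  0  0
The P-positions (g = 0) in 0..6 are 0, 1, 5, 6.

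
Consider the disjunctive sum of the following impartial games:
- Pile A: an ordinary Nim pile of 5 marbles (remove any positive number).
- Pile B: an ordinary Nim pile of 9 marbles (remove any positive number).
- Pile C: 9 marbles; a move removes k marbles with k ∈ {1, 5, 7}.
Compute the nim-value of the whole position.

13

Pile A is a plain Nim pile of size 5, so its Grundy value is 5.
Pile B is a plain Nim pile of size 9, so its Grundy value is 9.
Build the Grundy sequence for pile C with g(k) = mex{g(k−s) : s ∈ {1, 5, 7}, s ≤ k}:
g(0) = mex{} = 0
g(1) = mex{0} = 1
g(2) = mex{1} = 0
g(3) = mex{0} = 1
g(4) = mex{1} = 0
g(5) = mex{0} = 1
g(6) = mex{1} = 0
g(7) = mex{0} = 1
g(8) = mex{1} = 0
g(9) = mex{0} = 1
So g(9) = 1.
By the Sprague-Grundy theorem, the Grundy value of a sum of independent games is the XOR of the component values.
Combined value = 5 ⊕ 9 ⊕ 1 = 13.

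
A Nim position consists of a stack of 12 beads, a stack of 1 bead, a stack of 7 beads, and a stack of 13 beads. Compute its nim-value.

7

Nim-sum: 12 XOR 1 XOR 7 XOR 13 = 7.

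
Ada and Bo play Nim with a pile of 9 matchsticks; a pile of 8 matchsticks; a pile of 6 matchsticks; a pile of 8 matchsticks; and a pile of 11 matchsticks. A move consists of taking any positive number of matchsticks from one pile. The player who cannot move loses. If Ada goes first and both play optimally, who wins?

Nim-sum: 9 ^ 8 ^ 6 ^ 8 ^ 11 = 4.
The nim-sum is 4 ≠ 0, so this is an N-position: the player to move can win; Ada has a winning move.

Ada wins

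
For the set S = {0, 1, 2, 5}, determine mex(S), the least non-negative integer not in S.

3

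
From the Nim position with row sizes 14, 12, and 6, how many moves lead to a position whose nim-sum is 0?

3

In binary:
  1110  (14)
  1100  (12)
  0110  (6)
  ----
  0100  (4)
The overall nim-sum is X = 4. A row of size p has a winning move iff p XOR X < p (reduce it to p XOR X).
  14: 14 XOR 4 = 10 < 14 — winning move (to 10).
  12: 12 XOR 4 = 8 < 12 — winning move (to 8).
  6: 6 XOR 4 = 2 < 6 — winning move (to 2).
That gives 3 winning moves.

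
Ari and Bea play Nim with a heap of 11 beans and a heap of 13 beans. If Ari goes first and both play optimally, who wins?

Ari wins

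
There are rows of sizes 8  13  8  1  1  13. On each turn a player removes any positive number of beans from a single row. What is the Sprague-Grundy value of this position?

Nim-sum: 8 ⊕ 13 ⊕ 8 ⊕ 1 ⊕ 1 ⊕ 13 = 0.

0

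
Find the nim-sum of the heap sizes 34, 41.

11

Nim-sum: 34 ^ 41 = 11.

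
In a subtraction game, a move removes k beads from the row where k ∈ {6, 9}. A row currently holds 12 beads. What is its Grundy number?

2

Compute g(0), g(1), … for moves {6, 9}:
g(0) = mex{} = 0
g(1) = mex{} = 0
g(2) = mex{} = 0
g(3) = mex{} = 0
g(4) = mex{} = 0
g(5) = mex{} = 0
g(6) = mex{0} = 1
g(7) = mex{0} = 1
g(8) = mex{0} = 1
g(9) = mex{0} = 1
g(10) = mex{0} = 1
g(11) = mex{0} = 1
g(12) = mex{0,1} = 2
So g(12) = 2.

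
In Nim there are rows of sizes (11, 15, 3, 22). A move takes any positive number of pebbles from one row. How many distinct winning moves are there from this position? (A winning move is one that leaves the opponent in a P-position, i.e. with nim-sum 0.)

Nim-sum: 11 XOR 15 XOR 3 XOR 22 = 17.
The overall nim-sum is X = 17. A row of size p has a winning move iff p XOR X < p (reduce it to p XOR X).
  11: 11 XOR 17 = 26 ≥ 11 — no move.
  15: 15 XOR 17 = 30 ≥ 15 — no move.
  3: 3 XOR 17 = 18 ≥ 3 — no move.
  22: 22 XOR 17 = 7 < 22 — winning move (to 7).
That gives 1 winning move.

1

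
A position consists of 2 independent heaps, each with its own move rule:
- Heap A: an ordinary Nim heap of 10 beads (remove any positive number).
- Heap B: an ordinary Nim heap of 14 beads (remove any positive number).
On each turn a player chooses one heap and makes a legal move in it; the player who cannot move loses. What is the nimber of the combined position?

4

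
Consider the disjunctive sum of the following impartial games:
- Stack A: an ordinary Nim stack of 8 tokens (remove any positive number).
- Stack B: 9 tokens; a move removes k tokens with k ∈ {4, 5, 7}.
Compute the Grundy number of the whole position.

Stack A is a plain Nim stack of size 8, so its Grundy value is 8.
Build the Grundy sequence for stack B with g(k) = mex{g(k−s) : s ∈ {4, 5, 7}, s ≤ k}:
g(0) = mex{} = 0
g(1) = mex{} = 0
g(2) = mex{} = 0
g(3) = mex{} = 0
g(4) = mex{0} = 1
g(5) = mex{0} = 1
g(6) = mex{0} = 1
g(7) = mex{0} = 1
g(8) = mex{0,1} = 2
g(9) = mex{0,1} = 2
So g(9) = 2.
By the Sprague-Grundy theorem, the Grundy value of a sum of independent games is the XOR of the component values.
Combined value = 8 ⊕ 2 = 10.

10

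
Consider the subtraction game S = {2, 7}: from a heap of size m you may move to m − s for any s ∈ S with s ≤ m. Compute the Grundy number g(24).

Grundy values for subtraction set {2, 7}:
k:     0  1  2  3  4  5  6  7  8  9 10 11 12 13 14 15 16 17 18 19 20 21 22 23 24
g(k):  0  0  1  1  0  0  1  1  2  0  0  1  1  0  0  1  1  2  0  0  1  1  0  0  1
So g(24) = 1.

1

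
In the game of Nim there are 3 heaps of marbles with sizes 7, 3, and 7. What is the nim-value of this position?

Compute the nim-sum pairwise:
7 ⊕ 3 = 4
4 ⊕ 7 = 3

3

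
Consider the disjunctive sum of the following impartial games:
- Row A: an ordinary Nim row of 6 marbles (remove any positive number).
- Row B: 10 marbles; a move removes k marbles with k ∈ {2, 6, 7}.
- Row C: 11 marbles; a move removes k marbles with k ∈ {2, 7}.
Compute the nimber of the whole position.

Row A is a plain Nim row of size 6, so its Grundy value is 6.
For row B, compute g(0), g(1), … with moves {2, 6, 7}:
k:     0  1  2  3  4  5  6  7  8  9 10
g(k):  0  0  1  1  0  0  1  1  2  0  3
So g(10) = 3.
Grundy values for row C (subtraction set {2, 7}):
k:     0  1  2  3  4  5  6  7  8  9 10 11
g(k):  0  0  1  1  0  0  1  1  2  0  0  1
So g(11) = 1.
The value of a disjunctive sum is the nim-sum of the parts.
Combined value = 6 XOR 3 XOR 1 = 4.

4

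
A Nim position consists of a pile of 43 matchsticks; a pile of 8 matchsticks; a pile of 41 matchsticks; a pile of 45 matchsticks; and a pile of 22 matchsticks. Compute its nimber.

49

Nim-sum: 43 ⊕ 8 ⊕ 41 ⊕ 45 ⊕ 22 = 49.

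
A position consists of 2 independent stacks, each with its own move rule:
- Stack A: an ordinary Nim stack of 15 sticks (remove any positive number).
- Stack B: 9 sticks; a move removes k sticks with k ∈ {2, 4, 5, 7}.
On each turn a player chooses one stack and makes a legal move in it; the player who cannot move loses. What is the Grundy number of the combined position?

15

Stack A is a plain Nim stack of size 15, so its Grundy value is 15.
For stack B, compute g(0), g(1), … with moves {2, 4, 5, 7}:
g(0) = mex{} = 0
g(1) = mex{} = 0
g(2) = mex{0} = 1
g(3) = mex{0} = 1
g(4) = mex{0,1} = 2
g(5) = mex{0,1} = 2
g(6) = mex{0,1,2} = 3
g(7) = mex{0,1,2} = 3
g(8) = mex{0,1,2,3} = 4
g(9) = mex{1,2,3} = 0
So g(9) = 0.
The value of a disjunctive sum is the nim-sum of the parts.
Combined value = 15 XOR 0 = 15.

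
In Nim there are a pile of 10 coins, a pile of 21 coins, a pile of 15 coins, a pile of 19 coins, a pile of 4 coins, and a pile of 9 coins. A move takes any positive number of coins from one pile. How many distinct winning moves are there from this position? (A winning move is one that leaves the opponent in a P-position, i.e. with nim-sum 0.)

Nim-sum: 10 XOR 21 XOR 15 XOR 19 XOR 4 XOR 9 = 14.
The overall nim-sum is X = 14. A pile of size p has a winning move iff p XOR X < p (reduce it to p XOR X).
  10: 10 XOR 14 = 4 < 10 — winning move (to 4).
  21: 21 XOR 14 = 27 ≥ 21 — no move.
  15: 15 XOR 14 = 1 < 15 — winning move (to 1).
  19: 19 XOR 14 = 29 ≥ 19 — no move.
  4: 4 XOR 14 = 10 ≥ 4 — no move.
  9: 9 XOR 14 = 7 < 9 — winning move (to 7).
That gives 3 winning moves.

3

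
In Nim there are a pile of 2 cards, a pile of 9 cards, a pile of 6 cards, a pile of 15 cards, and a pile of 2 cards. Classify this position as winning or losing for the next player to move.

Losing position

Nim-sum: 2 ⊕ 9 ⊕ 6 ⊕ 15 ⊕ 2 = 0.
The nim-sum is 0, so this is a P-position: the player to move is in a losing position under optimal play.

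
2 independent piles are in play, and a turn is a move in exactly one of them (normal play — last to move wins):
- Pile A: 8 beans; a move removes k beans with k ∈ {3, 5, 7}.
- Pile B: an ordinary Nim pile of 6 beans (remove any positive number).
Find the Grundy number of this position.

4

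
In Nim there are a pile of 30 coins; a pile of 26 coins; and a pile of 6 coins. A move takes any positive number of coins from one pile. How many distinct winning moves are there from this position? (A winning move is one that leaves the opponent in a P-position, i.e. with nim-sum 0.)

3

In binary:
  11110  (30)
  11010  (26)
  00110  (6)
  -----
  00010  (2)
The overall nim-sum is X = 2. A pile of size p has a winning move iff p XOR X < p (reduce it to p XOR X).
  30: 30 XOR 2 = 28 < 30 — winning move (to 28).
  26: 26 XOR 2 = 24 < 26 — winning move (to 24).
  6: 6 XOR 2 = 4 < 6 — winning move (to 4).
That gives 3 winning moves.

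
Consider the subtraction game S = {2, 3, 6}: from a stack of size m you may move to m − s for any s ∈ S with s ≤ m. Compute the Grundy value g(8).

2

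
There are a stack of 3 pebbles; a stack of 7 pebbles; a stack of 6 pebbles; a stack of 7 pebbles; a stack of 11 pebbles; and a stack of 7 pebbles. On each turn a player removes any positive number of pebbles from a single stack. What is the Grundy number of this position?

9

Compute the nim-sum pairwise:
3 XOR 7 = 4
4 XOR 6 = 2
2 XOR 7 = 5
5 XOR 11 = 14
14 XOR 7 = 9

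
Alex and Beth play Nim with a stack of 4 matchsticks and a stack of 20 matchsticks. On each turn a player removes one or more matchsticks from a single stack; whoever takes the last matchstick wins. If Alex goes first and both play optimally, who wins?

Alex wins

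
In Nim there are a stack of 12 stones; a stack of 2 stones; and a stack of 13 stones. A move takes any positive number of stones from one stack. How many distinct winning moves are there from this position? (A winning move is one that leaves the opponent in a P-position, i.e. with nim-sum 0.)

In binary:
  1100  (12)
  0010  (2)
  1101  (13)
  ----
  0011  (3)
The overall nim-sum is X = 3. A stack of size p has a winning move iff p XOR X < p (reduce it to p XOR X).
  12: 12 XOR 3 = 15 ≥ 12 — no move.
  2: 2 XOR 3 = 1 < 2 — winning move (to 1).
  13: 13 XOR 3 = 14 ≥ 13 — no move.
That gives 1 winning move.

1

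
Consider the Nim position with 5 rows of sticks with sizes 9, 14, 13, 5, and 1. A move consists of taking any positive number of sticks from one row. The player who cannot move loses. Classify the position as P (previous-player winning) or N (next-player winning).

N-position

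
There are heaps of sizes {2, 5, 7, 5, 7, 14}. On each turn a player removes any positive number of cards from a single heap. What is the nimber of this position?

Compute the nim-sum pairwise:
2 ⊕ 5 = 7
7 ⊕ 7 = 0
0 ⊕ 5 = 5
5 ⊕ 7 = 2
2 ⊕ 14 = 12

12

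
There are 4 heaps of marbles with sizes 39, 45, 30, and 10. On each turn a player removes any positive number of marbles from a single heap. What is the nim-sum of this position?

Nim-sum: 39 ^ 45 ^ 30 ^ 10 = 30.

30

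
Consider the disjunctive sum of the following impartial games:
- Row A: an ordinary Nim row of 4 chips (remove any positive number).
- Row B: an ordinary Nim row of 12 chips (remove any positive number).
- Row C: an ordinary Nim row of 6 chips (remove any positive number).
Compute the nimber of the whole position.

14

Row A is a plain Nim row of size 4, so its Grundy value is 4.
Row B is a plain Nim row of size 12, so its Grundy value is 12.
Row C is a plain Nim row of size 6, so its Grundy value is 6.
By the Sprague-Grundy theorem, the Grundy value of a sum of independent games is the XOR of the component values.
Combined value = 4 ⊕ 12 ⊕ 6 = 14.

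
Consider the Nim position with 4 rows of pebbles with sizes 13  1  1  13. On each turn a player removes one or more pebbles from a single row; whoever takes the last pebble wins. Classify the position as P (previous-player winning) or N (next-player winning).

Compute the nim-sum pairwise:
13 XOR 1 = 12
12 XOR 1 = 13
13 XOR 13 = 0
The nim-sum is 0, so this is a P-position: the player to move is in a losing position under optimal play.

P-position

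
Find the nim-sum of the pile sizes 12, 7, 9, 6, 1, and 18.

23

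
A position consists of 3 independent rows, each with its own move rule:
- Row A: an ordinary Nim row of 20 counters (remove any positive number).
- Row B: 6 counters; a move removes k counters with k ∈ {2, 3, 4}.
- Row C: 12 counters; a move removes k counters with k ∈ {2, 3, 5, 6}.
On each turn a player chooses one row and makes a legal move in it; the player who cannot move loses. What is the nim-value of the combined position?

22

Row A is a plain Nim row of size 20, so its Grundy value is 20.
For row B, compute g(0), g(1), … with moves {2, 3, 4}:
k:     0  1  2  3  4  5  6
g(k):  0  0  1  1  2  2  0
So g(6) = 0.
Grundy values for row C (subtraction set {2, 3, 5, 6}):
k:     0  1  2  3  4  5  6  7  8  9 10 11 12
g(k):  0  0  1  1  2  2  3  3  0  0  1  1  2
So g(12) = 2.
The value of a disjunctive sum is the nim-sum of the parts.
Combined value = 20 XOR 0 XOR 2 = 22.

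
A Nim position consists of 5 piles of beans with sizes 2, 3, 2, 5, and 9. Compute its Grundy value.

15

Write each in binary and XOR column by column:
  0010  (2)
  0011  (3)
  0010  (2)
  0101  (5)
  1001  (9)
  ----
  1111  (15)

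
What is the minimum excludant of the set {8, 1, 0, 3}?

The values 0, 1 are all present; 2 is the first non-negative integer missing from the set.

2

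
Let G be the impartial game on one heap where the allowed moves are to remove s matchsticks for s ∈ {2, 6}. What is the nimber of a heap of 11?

1

Compute g(0), g(1), … for moves {2, 6}:
k:     0  1  2  3  4  5  6  7  8  9 10 11
g(k):  0  0  1  1  0  0  1  1  0  0  1  1
So g(11) = 1.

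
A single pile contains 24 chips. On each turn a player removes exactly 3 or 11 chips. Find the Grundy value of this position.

1

Build the Grundy sequence with g(k) = mex{g(k−s) : s ∈ {3, 11}, s ≤ k}:
k:     0  1  2  3  4  5  6  7  8  9 10 11 12 13 14 15 16 17 18 19 20 21 22 23 24
g(k):  0  0  0  1  1  1  0  0  0  1  1  1  2  2  0  0  0  1  1  1  0  0  0  1  1
So g(24) = 1.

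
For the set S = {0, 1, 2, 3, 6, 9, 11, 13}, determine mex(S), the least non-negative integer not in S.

4

The values 0, 1, 2, 3 are all present; 4 is the first non-negative integer missing from the set.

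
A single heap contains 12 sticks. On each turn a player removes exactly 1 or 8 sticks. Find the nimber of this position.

1

Compute g(0), g(1), … for moves {1, 8}:
g(0) = mex{} = 0
g(1) = mex{0} = 1
g(2) = mex{1} = 0
g(3) = mex{0} = 1
g(4) = mex{1} = 0
g(5) = mex{0} = 1
g(6) = mex{1} = 0
g(7) = mex{0} = 1
g(8) = mex{0,1} = 2
g(9) = mex{1,2} = 0
g(10) = mex{0} = 1
g(11) = mex{1} = 0
g(12) = mex{0} = 1
So g(12) = 1.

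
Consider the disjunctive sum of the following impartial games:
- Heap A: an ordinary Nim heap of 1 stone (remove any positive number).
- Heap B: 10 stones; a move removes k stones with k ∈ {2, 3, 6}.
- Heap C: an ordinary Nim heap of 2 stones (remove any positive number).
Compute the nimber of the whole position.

Heap A is a plain Nim heap of size 1, so its Grundy value is 1.
Grundy values for heap B (subtraction set {2, 3, 6}):
k:     0  1  2  3  4  5  6  7  8  9 10
g(k):  0  0  1  1  2  0  3  1  2  0  0
So g(10) = 0.
Heap C is a plain Nim heap of size 2, so its Grundy value is 2.
The value of a disjunctive sum is the nim-sum of the parts.
Combined value = 1 ⊕ 0 ⊕ 2 = 3.

3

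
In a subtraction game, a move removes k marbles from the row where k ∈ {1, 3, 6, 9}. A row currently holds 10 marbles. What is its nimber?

2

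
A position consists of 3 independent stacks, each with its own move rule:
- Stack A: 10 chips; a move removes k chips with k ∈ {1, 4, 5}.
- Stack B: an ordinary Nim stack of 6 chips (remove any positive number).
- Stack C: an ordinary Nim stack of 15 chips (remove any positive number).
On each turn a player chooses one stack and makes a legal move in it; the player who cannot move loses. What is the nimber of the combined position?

9

For stack A, compute g(0), g(1), … with moves {1, 4, 5}:
g(0) = mex{} = 0
g(1) = mex{0} = 1
g(2) = mex{1} = 0
g(3) = mex{0} = 1
g(4) = mex{0,1} = 2
g(5) = mex{0,1,2} = 3
g(6) = mex{0,1,3} = 2
g(7) = mex{0,1,2} = 3
g(8) = mex{1,2,3} = 0
g(9) = mex{0,2,3} = 1
g(10) = mex{1,2,3} = 0
So g(10) = 0.
Stack B is a plain Nim stack of size 6, so its Grundy value is 6.
Stack C is a plain Nim stack of size 15, so its Grundy value is 15.
The value of a disjunctive sum is the nim-sum of the parts.
Combined value = 0 XOR 6 XOR 15 = 9.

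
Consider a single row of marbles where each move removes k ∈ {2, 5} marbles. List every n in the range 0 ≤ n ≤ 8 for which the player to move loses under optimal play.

Compute g(0), g(1), … for moves {2, 5}:
k:     0  1  2  3  4  5  6  7  8
g(k):  0  0  1  1  0  2  1  0  0
The P-positions (g = 0) in 0..8 are 0, 1, 4, 7, 8.

0, 1, 4, 7, 8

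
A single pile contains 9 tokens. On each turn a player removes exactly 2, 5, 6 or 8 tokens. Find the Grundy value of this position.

2

Grundy values for subtraction set {2, 5, 6, 8}:
k:     0  1  2  3  4  5  6  7  8  9
g(k):  0  0  1  1  0  2  1  3  2  2
So g(9) = 2.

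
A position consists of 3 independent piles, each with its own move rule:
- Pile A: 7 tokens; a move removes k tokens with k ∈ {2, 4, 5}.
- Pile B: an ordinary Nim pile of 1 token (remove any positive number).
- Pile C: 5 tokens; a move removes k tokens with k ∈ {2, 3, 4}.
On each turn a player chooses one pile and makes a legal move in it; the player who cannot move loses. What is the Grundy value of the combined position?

3

Grundy values for pile A (subtraction set {2, 4, 5}):
g(0) = mex{} = 0
g(1) = mex{} = 0
g(2) = mex{0} = 1
g(3) = mex{0} = 1
g(4) = mex{0,1} = 2
g(5) = mex{0,1} = 2
g(6) = mex{0,1,2} = 3
g(7) = mex{1,2} = 0
So g(7) = 0.
Pile B is a plain Nim pile of size 1, so its Grundy value is 1.
Build the Grundy sequence for pile C with g(k) = mex{g(k−s) : s ∈ {2, 3, 4}, s ≤ k}:
g(0) = mex{} = 0
g(1) = mex{} = 0
g(2) = mex{0} = 1
g(3) = mex{0} = 1
g(4) = mex{0,1} = 2
g(5) = mex{0,1} = 2
So g(5) = 2.
The value of a disjunctive sum is the nim-sum of the parts.
Combined value = 0 ⊕ 1 ⊕ 2 = 3.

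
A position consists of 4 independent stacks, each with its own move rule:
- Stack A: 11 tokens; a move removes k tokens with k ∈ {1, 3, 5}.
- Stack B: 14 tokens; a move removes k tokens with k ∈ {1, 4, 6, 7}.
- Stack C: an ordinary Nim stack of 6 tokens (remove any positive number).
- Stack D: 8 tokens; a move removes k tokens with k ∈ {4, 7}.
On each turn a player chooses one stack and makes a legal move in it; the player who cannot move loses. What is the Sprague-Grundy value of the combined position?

Grundy values for stack A (subtraction set {1, 3, 5}):
k:     0  1  2  3  4  5  6  7  8  9 10 11
g(k):  0  1  0  1  0  1  0  1  0  1  0  1
So g(11) = 1.
Build the Grundy sequence for stack B with g(k) = mex{g(k−s) : s ∈ {1, 4, 6, 7}, s ≤ k}:
k:     0  1  2  3  4  5  6  7  8  9 10 11 12 13 14
g(k):  0  1  0  1  2  0  1  2  3  2  0  1  2  0  1
So g(14) = 1.
Stack C is a plain Nim stack of size 6, so its Grundy value is 6.
Grundy values for stack D (subtraction set {4, 7}):
g(0) = mex{} = 0
g(1) = mex{} = 0
g(2) = mex{} = 0
g(3) = mex{} = 0
g(4) = mex{0} = 1
g(5) = mex{0} = 1
g(6) = mex{0} = 1
g(7) = mex{0} = 1
g(8) = mex{0,1} = 2
So g(8) = 2.
The value of a disjunctive sum is the nim-sum of the parts.
Combined value = 1 XOR 1 XOR 6 XOR 2 = 4.

4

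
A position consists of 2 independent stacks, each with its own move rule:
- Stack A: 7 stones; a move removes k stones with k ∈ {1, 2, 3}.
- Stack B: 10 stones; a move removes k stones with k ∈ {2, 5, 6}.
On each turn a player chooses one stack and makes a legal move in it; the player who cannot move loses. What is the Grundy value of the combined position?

2

For stack A, compute g(0), g(1), … with moves {1, 2, 3}:
k:     0  1  2  3  4  5  6  7
g(k):  0  1  2  3  0  1  2  3
So g(7) = 3.
Grundy values for stack B (subtraction set {2, 5, 6}):
k:     0  1  2  3  4  5  6  7  8  9 10
g(k):  0  0  1  1  0  2  1  3  0  2  1
So g(10) = 1.
By the Sprague-Grundy theorem, the Grundy value of a sum of independent games is the XOR of the component values.
Combined value = 3 ⊕ 1 = 2.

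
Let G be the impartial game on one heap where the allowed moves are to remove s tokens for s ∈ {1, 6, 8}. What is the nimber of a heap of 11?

Build the Grundy sequence with g(k) = mex{g(k−s) : s ∈ {1, 6, 8}, s ≤ k}:
g(0) = mex{} = 0
g(1) = mex{0} = 1
g(2) = mex{1} = 0
g(3) = mex{0} = 1
g(4) = mex{1} = 0
g(5) = mex{0} = 1
g(6) = mex{0,1} = 2
g(7) = mex{1,2} = 0
g(8) = mex{0} = 1
g(9) = mex{1} = 0
g(10) = mex{0} = 1
g(11) = mex{1} = 0
So g(11) = 0.

0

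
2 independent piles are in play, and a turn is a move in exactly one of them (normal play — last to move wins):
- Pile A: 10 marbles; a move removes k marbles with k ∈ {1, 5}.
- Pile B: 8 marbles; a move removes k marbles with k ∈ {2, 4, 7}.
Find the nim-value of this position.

1

Grundy values for pile A (subtraction set {1, 5}):
g(0) = mex{} = 0
g(1) = mex{0} = 1
g(2) = mex{1} = 0
g(3) = mex{0} = 1
g(4) = mex{1} = 0
g(5) = mex{0} = 1
g(6) = mex{1} = 0
g(7) = mex{0} = 1
g(8) = mex{1} = 0
g(9) = mex{0} = 1
g(10) = mex{1} = 0
So g(10) = 0.
Grundy values for pile B (subtraction set {2, 4, 7}):
g(0) = mex{} = 0
g(1) = mex{} = 0
g(2) = mex{0} = 1
g(3) = mex{0} = 1
g(4) = mex{0,1} = 2
g(5) = mex{0,1} = 2
g(6) = mex{1,2} = 0
g(7) = mex{0,1,2} = 3
g(8) = mex{0,2} = 1
So g(8) = 1.
By the Sprague-Grundy theorem, the Grundy value of a sum of independent games is the XOR of the component values.
Combined value = 0 ⊕ 1 = 1.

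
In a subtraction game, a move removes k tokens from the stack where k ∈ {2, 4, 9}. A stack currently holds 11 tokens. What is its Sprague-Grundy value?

2

Grundy values for subtraction set {2, 4, 9}:
g(0) = mex{} = 0
g(1) = mex{} = 0
g(2) = mex{0} = 1
g(3) = mex{0} = 1
g(4) = mex{0,1} = 2
g(5) = mex{0,1} = 2
g(6) = mex{1,2} = 0
g(7) = mex{1,2} = 0
g(8) = mex{0,2} = 1
g(9) = mex{0,2} = 1
g(10) = mex{0,1} = 2
g(11) = mex{0,1} = 2
So g(11) = 2.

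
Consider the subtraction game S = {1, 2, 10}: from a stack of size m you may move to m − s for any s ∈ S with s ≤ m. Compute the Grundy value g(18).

0

Grundy values for subtraction set {1, 2, 10}:
k:     0  1  2  3  4  5  6  7  8  9 10 11 12 13 14 15 16 17 18
g(k):  0  1  2  0  1  2  0  1  2  0  1  2  0  1  2  0  1  2  0
So g(18) = 0.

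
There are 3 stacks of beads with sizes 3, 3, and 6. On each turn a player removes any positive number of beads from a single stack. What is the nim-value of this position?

Write each in binary and XOR column by column:
  011  (3)
  011  (3)
  110  (6)
  ---
  110  (6)

6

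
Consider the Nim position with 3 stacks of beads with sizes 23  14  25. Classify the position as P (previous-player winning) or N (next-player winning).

Compute the nim-sum pairwise:
23 ^ 14 = 25
25 ^ 25 = 0
The nim-sum is 0, so this is a P-position: the player to move is in a losing position under optimal play.

P-position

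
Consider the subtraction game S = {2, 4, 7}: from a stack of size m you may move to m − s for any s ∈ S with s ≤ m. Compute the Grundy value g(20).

1

Grundy values for subtraction set {2, 4, 7}:
k:     0  1  2  3  4  5  6  7  8  9 10 11 12 13 14 15 16 17 18 19 20
g(k):  0  0  1  1  2  2  0  3  1  0  2  1  0  2  1  0  2  1  0  2  1
So g(20) = 1.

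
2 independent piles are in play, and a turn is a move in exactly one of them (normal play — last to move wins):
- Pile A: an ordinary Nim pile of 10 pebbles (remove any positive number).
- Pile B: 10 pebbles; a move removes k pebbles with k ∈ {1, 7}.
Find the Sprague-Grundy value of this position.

Pile A is a plain Nim pile of size 10, so its Grundy value is 10.
Grundy values for pile B (subtraction set {1, 7}):
g(0) = mex{} = 0
g(1) = mex{0} = 1
g(2) = mex{1} = 0
g(3) = mex{0} = 1
g(4) = mex{1} = 0
g(5) = mex{0} = 1
g(6) = mex{1} = 0
g(7) = mex{0} = 1
g(8) = mex{1} = 0
g(9) = mex{0} = 1
g(10) = mex{1} = 0
So g(10) = 0.
The value of a disjunctive sum is the nim-sum of the parts.
Combined value = 10 ⊕ 0 = 10.

10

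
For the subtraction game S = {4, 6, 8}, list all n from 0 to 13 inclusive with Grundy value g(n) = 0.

0, 1, 2, 3, 12, 13

Build the Grundy sequence with g(k) = mex{g(k−s) : s ∈ {4, 6, 8}, s ≤ k}:
g(0) = mex{} = 0
g(1) = mex{} = 0
g(2) = mex{} = 0
g(3) = mex{} = 0
g(4) = mex{0} = 1
g(5) = mex{0} = 1
g(6) = mex{0} = 1
g(7) = mex{0} = 1
g(8) = mex{0,1} = 2
g(9) = mex{0,1} = 2
g(10) = mex{0,1} = 2
g(11) = mex{0,1} = 2
g(12) = mex{1,2} = 0
g(13) = mex{1,2} = 0
The P-positions (g = 0) in 0..13 are 0, 1, 2, 3, 12, 13.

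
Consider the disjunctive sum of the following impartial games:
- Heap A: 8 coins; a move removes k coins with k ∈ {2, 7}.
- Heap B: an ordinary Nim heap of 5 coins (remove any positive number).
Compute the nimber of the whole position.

7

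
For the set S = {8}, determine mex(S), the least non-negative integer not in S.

0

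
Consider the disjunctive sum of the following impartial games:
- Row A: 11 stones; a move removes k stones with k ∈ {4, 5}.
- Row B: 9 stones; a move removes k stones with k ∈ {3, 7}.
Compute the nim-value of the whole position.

Grundy values for row A (subtraction set {4, 5}):
g(0) = mex{} = 0
g(1) = mex{} = 0
g(2) = mex{} = 0
g(3) = mex{} = 0
g(4) = mex{0} = 1
g(5) = mex{0} = 1
g(6) = mex{0} = 1
g(7) = mex{0} = 1
g(8) = mex{0,1} = 2
g(9) = mex{1} = 0
g(10) = mex{1} = 0
g(11) = mex{1} = 0
So g(11) = 0.
For row B, compute g(0), g(1), … with moves {3, 7}:
k:     0  1  2  3  4  5  6  7  8  9
g(k):  0  0  0  1  1  1  0  2  2  1
So g(9) = 1.
By the Sprague-Grundy theorem, the Grundy value of a sum of independent games is the XOR of the component values.
Combined value = 0 ⊕ 1 = 1.

1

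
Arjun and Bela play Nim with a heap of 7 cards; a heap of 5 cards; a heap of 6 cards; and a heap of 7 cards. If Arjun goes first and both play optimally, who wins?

Arjun wins

Bitwise XOR of the heap sizes:
  111  (7)
  101  (5)
  110  (6)
  111  (7)
  ---
  011  (3)
The nim-sum is 3 ≠ 0, so this is an N-position: the player to move can win; Arjun has a winning move.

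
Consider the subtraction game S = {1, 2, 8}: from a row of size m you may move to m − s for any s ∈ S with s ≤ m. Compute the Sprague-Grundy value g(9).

Compute g(0), g(1), … for moves {1, 2, 8}:
k:     0  1  2  3  4  5  6  7  8  9
g(k):  0  1  2  0  1  2  0  1  2  0
So g(9) = 0.

0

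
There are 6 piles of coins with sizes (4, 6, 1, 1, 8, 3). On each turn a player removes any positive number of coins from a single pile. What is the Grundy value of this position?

9

Nim-sum: 4 ^ 6 ^ 1 ^ 1 ^ 8 ^ 3 = 9.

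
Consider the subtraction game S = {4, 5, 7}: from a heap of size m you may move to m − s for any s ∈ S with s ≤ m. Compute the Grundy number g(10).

Build the Grundy sequence with g(k) = mex{g(k−s) : s ∈ {4, 5, 7}, s ≤ k}:
k:     0  1  2  3  4  5  6  7  8  9 10
g(k):  0  0  0  0  1  1  1  1  2  2  2
So g(10) = 2.

2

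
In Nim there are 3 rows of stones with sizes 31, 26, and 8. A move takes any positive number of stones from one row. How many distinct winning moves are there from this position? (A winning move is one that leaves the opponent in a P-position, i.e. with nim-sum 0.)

3

Nim-sum: 31 XOR 26 XOR 8 = 13.
The overall nim-sum is X = 13. A row of size p has a winning move iff p XOR X < p (reduce it to p XOR X).
  31: 31 XOR 13 = 18 < 31 — winning move (to 18).
  26: 26 XOR 13 = 23 < 26 — winning move (to 23).
  8: 8 XOR 13 = 5 < 8 — winning move (to 5).
That gives 3 winning moves.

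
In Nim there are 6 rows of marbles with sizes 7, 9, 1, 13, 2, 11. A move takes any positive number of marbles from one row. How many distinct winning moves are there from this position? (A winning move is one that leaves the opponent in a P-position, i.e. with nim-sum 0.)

3

Compute the nim-sum pairwise:
7 ⊕ 9 = 14
14 ⊕ 1 = 15
15 ⊕ 13 = 2
2 ⊕ 2 = 0
0 ⊕ 11 = 11
The overall nim-sum is X = 11. A row of size p has a winning move iff p XOR X < p (reduce it to p XOR X).
  7: 7 XOR 11 = 12 ≥ 7 — no move.
  9: 9 XOR 11 = 2 < 9 — winning move (to 2).
  1: 1 XOR 11 = 10 ≥ 1 — no move.
  13: 13 XOR 11 = 6 < 13 — winning move (to 6).
  2: 2 XOR 11 = 9 ≥ 2 — no move.
  11: 11 XOR 11 = 0 < 11 — winning move (to 0).
That gives 3 winning moves.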